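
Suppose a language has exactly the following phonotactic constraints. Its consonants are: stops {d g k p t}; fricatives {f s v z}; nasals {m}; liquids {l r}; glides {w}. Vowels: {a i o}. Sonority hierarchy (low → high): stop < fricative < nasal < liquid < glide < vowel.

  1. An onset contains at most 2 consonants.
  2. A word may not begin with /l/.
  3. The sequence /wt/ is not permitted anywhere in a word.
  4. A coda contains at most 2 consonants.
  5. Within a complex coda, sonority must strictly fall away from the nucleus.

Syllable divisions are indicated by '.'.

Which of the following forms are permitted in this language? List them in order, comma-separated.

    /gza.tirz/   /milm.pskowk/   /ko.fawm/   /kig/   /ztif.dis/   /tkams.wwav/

/gza.tirz/ — σ1 onset /gz/ (2C), coda /∅/ ok; σ2 onset /t/, coda /rz/ (4→2 falls) ok → permitted
/milm.pskowk/ — violates constraint 1: syllable 2 onset /psk/ has 3 consonants (> 2) → not permitted
/ko.fawm/ — σ1 onset /k/, coda /∅/ ok; σ2 onset /f/, coda /wm/ (5→3 falls) ok → permitted
/kig/ — σ1 onset /k/, coda /g/ ok → permitted
/ztif.dis/ — σ1 onset /zt/ (2C), coda /f/ ok; σ2 onset /d/, coda /s/ ok → permitted
/tkams.wwav/ — σ1 onset /tk/ (2C), coda /ms/ (3→2 falls) ok; σ2 onset /ww/ (2C), coda /v/ ok → permitted

/gza.tirz/, /ko.fawm/, /kig/, /ztif.dis/, /tkams.wwav/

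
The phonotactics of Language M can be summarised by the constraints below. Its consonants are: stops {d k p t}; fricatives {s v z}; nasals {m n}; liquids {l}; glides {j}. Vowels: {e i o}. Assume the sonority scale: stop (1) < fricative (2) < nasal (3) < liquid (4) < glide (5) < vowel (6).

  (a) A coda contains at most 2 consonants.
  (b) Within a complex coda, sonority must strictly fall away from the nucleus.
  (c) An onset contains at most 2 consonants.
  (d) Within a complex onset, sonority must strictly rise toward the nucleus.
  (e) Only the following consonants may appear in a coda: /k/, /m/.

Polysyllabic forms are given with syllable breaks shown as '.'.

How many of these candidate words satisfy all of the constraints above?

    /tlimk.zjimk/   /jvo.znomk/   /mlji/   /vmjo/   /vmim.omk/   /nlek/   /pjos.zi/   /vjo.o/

/tlimk.zjimk/ — σ1 onset /tl/ (1→4 rises), coda /mk/ (3→1 falls) ok; σ2 onset /zj/ (2→5 rises), coda /mk/ (3→1 falls) ok → permitted
/jvo.znomk/ — violates constraint (d): syllable 1 onset /jv/: /j/ (glide, 5) → /v/ (fricative, 2) does not rise → not permitted
/mlji/ — violates constraint (c): syllable 1 onset /mlj/ has 3 consonants (> 2) → not permitted
/vmjo/ — violates constraint (c): syllable 1 onset /vmj/ has 3 consonants (> 2) → not permitted
/vmim.omk/ — σ1 onset /vm/ (2→3 rises), coda /m/ ok; σ2 onset /∅/, coda /mk/ (3→1 falls) ok → permitted
/nlek/ — σ1 onset /nl/ (3→4 rises), coda /k/ ok → permitted
/pjos.zi/ — violates constraint (e): syllable 1 coda contains /s/, which is not a licensed coda consonant → not permitted
/vjo.o/ — σ1 onset /vj/ (2→5 rises), coda /∅/ ok; σ2 onset /∅/, coda /∅/ ok → permitted
Permitted: /tlimk.zjimk/, /vmim.omk/, /nlek/, /vjo.o/ → 4.

4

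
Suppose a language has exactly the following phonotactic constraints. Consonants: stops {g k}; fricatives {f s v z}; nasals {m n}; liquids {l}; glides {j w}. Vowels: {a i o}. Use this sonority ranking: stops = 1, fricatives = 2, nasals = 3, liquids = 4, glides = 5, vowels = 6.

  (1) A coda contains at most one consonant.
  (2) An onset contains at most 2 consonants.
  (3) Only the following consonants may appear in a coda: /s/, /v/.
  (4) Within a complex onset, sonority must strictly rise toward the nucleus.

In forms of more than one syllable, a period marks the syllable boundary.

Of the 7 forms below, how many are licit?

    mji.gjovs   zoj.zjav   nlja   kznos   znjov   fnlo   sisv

0

mji.gjovs — violates constraint 1: syllable 2 coda /vs/ has 2 consonants (> 1) → illicit
zoj.zjav — violates constraint 3: syllable 1 coda contains /j/, which is not a licensed coda consonant → illicit
nlja — violates constraint 2: syllable 1 onset /nlj/ has 3 consonants (> 2) → illicit
kznos — violates constraint 2: syllable 1 onset /kzn/ has 3 consonants (> 2) → illicit
znjov — violates constraint 2: syllable 1 onset /znj/ has 3 consonants (> 2) → illicit
fnlo — violates constraint 2: syllable 1 onset /fnl/ has 3 consonants (> 2) → illicit
sisv — violates constraint 1: syllable 1 coda /sv/ has 2 consonants (> 1) → illicit
No form is licit → 0.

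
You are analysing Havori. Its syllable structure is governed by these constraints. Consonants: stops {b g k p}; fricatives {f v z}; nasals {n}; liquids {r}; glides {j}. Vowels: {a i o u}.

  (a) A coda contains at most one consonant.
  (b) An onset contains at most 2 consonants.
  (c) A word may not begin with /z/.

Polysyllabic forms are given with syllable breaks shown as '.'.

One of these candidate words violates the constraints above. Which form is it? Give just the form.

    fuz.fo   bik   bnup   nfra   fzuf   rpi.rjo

fuz.fo — σ1 onset /f/, coda /z/ ok; σ2 onset /f/, coda /∅/ ok → well-formed
bik — σ1 onset /b/, coda /k/ ok → well-formed
bnup — σ1 onset /bn/ (2C), coda /p/ ok → well-formed
nfra — violates constraint (b): syllable 1 onset /nfr/ has 3 consonants (> 2) → ill-formed
fzuf — σ1 onset /fz/ (2C), coda /f/ ok → well-formed
rpi.rjo — σ1 onset /rp/ (2C), coda /∅/ ok; σ2 onset /rj/ (2C), coda /∅/ ok → well-formed

nfra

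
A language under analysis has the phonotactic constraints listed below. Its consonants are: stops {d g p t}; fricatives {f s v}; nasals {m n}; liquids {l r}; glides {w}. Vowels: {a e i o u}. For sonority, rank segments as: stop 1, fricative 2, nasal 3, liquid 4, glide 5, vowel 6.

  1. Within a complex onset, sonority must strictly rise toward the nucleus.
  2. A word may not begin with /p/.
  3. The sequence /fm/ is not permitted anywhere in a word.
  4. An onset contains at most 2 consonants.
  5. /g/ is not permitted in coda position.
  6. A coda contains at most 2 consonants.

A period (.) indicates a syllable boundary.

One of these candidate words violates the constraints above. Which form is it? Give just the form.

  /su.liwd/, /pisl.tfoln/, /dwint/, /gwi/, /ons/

/su.liwd/ — σ1 onset /s/, coda /∅/ ok; σ2 onset /l/, coda /wd/ (2C) ok → licit
/pisl.tfoln/ — violates constraint 2: word begins with /p/ → illicit
/dwint/ — σ1 onset /dw/ (1→5 rises), coda /nt/ (2C) ok → licit
/gwi/ — σ1 onset /gw/ (1→5 rises), coda /∅/ ok → licit
/ons/ — σ1 onset /∅/, coda /ns/ (2C) ok → licit

/pisl.tfoln/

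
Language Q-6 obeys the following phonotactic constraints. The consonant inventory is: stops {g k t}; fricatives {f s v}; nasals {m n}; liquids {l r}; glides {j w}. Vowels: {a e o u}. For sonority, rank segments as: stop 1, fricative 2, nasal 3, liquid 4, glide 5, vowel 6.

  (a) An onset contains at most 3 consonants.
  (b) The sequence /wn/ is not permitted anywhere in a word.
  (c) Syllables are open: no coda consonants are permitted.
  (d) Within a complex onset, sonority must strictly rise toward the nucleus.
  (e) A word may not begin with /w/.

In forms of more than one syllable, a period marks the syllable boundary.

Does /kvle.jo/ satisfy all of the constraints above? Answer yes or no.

/kvle.jo/ — σ1 onset /kvl/ (1→2→4 rises), coda /∅/ ok; σ2 onset /j/, coda /∅/ ok → permitted

yes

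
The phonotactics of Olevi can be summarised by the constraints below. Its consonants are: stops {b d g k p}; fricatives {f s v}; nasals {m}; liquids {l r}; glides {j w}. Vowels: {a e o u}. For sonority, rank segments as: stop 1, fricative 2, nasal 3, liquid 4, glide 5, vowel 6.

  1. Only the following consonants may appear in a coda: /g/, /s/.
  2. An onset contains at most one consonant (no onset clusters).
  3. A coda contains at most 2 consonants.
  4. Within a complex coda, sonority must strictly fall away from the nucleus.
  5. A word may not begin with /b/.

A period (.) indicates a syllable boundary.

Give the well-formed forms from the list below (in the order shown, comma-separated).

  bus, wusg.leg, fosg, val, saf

bus — violates constraint 5: word begins with /b/ → ill-formed
wusg.leg — σ1 onset /w/, coda /sg/ (2→1 falls) ok; σ2 onset /l/, coda /g/ ok → well-formed
fosg — σ1 onset /f/, coda /sg/ (2→1 falls) ok → well-formed
val — violates constraint 1: syllable 1 coda contains /l/, which is not a licensed coda consonant → ill-formed
saf — violates constraint 1: syllable 1 coda contains /f/, which is not a licensed coda consonant → ill-formed

wusg.leg, fosg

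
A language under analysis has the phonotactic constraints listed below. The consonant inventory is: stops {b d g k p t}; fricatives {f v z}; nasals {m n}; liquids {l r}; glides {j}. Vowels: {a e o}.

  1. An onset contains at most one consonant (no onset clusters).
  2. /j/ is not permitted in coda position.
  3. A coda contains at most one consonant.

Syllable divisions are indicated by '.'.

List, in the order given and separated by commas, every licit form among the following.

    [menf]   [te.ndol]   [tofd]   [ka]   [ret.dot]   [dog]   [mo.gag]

[ka], [ret.dot], [dog], [mo.gag]

[menf] — violates constraint 3: syllable 1 coda /nf/ has 2 consonants (> 1) → illicit
[te.ndol] — violates constraint 1: syllable 2 onset /nd/ has 2 consonants (> 1) → illicit
[tofd] — violates constraint 3: syllable 1 coda /fd/ has 2 consonants (> 1) → illicit
[ka] — σ1 onset /k/, coda /∅/ ok → licit
[ret.dot] — σ1 onset /r/, coda /t/ ok; σ2 onset /d/, coda /t/ ok → licit
[dog] — σ1 onset /d/, coda /g/ ok → licit
[mo.gag] — σ1 onset /m/, coda /∅/ ok; σ2 onset /g/, coda /g/ ok → licit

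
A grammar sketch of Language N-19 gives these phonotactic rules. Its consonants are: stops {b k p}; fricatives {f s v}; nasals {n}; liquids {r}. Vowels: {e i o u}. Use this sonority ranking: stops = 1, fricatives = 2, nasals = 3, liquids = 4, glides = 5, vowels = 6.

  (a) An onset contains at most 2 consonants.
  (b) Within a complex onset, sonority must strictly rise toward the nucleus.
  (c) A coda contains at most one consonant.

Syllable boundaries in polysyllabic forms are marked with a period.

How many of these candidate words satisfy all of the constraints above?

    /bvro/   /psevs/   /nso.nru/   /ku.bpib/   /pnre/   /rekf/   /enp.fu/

0

/bvro/ — violates constraint (a): syllable 1 onset /bvr/ has 3 consonants (> 2) → illicit
/psevs/ — violates constraint (c): syllable 1 coda /vs/ has 2 consonants (> 1) → illicit
/nso.nru/ — violates constraint (b): syllable 1 onset /ns/: /n/ (nasal, 3) → /s/ (fricative, 2) does not rise → illicit
/ku.bpib/ — violates constraint (b): syllable 2 onset /bp/: /b/ (stop, 1) → /p/ (stop, 1) does not rise → illicit
/pnre/ — violates constraint (a): syllable 1 onset /pnr/ has 3 consonants (> 2) → illicit
/rekf/ — violates constraint (c): syllable 1 coda /kf/ has 2 consonants (> 1) → illicit
/enp.fu/ — violates constraint (c): syllable 1 coda /np/ has 2 consonants (> 1) → illicit
No form is licit → 0.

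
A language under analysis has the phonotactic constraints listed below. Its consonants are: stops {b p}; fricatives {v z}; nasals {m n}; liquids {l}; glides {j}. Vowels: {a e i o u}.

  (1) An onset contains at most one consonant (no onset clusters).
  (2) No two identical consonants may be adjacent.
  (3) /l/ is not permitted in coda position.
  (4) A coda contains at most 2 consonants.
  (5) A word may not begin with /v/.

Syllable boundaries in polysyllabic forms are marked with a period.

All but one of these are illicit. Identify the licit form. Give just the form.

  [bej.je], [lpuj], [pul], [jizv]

[jizv]

[bej.je] — violates constraint 2: adjacent identical consonants /jj/ → illicit
[lpuj] — violates constraint 1: syllable 1 onset /lp/ has 2 consonants (> 1) → illicit
[pul] — violates constraint 3: syllable 1 coda contains /l/ → illicit
[jizv] — σ1 onset /j/, coda /zv/ (2C) ok → licit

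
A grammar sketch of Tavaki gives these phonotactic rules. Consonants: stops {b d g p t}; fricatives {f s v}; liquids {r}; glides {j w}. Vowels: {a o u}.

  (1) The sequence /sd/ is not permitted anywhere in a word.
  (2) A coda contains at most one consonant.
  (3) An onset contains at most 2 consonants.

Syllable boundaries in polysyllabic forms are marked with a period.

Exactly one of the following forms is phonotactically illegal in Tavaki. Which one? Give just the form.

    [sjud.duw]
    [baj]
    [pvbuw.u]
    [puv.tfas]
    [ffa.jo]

[pvbuw.u]

[sjud.duw] — σ1 onset /sj/ (2C), coda /d/ ok; σ2 onset /d/, coda /w/ ok → phonotactically legal
[baj] — σ1 onset /b/, coda /j/ ok → phonotactically legal
[pvbuw.u] — violates constraint 3: syllable 1 onset /pvb/ has 3 consonants (> 2) → phonotactically illegal
[puv.tfas] — σ1 onset /p/, coda /v/ ok; σ2 onset /tf/ (2C), coda /s/ ok → phonotactically legal
[ffa.jo] — σ1 onset /ff/ (2C), coda /∅/ ok; σ2 onset /j/, coda /∅/ ok → phonotactically legal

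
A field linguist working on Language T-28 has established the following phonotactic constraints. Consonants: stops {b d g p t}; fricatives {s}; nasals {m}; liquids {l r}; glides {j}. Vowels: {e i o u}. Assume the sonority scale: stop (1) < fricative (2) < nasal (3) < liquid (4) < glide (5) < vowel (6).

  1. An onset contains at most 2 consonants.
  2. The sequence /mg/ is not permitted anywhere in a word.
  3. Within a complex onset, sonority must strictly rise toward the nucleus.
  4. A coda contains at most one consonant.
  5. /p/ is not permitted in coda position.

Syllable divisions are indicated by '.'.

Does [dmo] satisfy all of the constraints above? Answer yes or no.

[dmo] — σ1 onset /dm/ (1→3 rises), coda /∅/ ok → permitted

yes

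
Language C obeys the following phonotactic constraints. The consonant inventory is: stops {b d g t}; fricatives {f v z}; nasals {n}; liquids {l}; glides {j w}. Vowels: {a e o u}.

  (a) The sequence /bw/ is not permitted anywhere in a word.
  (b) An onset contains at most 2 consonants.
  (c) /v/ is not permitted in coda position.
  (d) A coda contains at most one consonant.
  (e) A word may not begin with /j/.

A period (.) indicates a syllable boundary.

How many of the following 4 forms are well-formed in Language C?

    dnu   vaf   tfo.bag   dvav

dnu — σ1 onset /dn/ (2C), coda /∅/ ok → well-formed
vaf — σ1 onset /v/, coda /f/ ok → well-formed
tfo.bag — σ1 onset /tf/ (2C), coda /∅/ ok; σ2 onset /b/, coda /g/ ok → well-formed
dvav — violates constraint (c): syllable 1 coda contains /v/ → ill-formed
Well-formed: dnu, vaf, tfo.bag → 3.

3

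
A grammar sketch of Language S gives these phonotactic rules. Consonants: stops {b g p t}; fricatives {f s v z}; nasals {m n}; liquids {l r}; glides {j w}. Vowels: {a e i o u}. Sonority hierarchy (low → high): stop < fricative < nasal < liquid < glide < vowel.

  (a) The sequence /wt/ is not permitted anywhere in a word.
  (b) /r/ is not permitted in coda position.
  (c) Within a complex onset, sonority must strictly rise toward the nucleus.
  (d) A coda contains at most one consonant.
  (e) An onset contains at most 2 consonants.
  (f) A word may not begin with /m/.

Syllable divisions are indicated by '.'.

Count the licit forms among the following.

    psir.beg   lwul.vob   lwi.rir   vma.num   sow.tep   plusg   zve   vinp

2

psir.beg — violates constraint (b): syllable 1 coda contains /r/ → illicit
lwul.vob — σ1 onset /lw/ (4→5 rises), coda /l/ ok; σ2 onset /v/, coda /b/ ok → licit
lwi.rir — violates constraint (b): syllable 2 coda contains /r/ → illicit
vma.num — σ1 onset /vm/ (2→3 rises), coda /∅/ ok; σ2 onset /n/, coda /m/ ok → licit
sow.tep — violates constraint (a): contains banned sequence /wt/ → illicit
plusg — violates constraint (d): syllable 1 coda /sg/ has 2 consonants (> 1) → illicit
zve — violates constraint (c): syllable 1 onset /zv/: /z/ (fricative, 2) → /v/ (fricative, 2) does not rise → illicit
vinp — violates constraint (d): syllable 1 coda /np/ has 2 consonants (> 1) → illicit
Licit: lwul.vob, vma.num → 2.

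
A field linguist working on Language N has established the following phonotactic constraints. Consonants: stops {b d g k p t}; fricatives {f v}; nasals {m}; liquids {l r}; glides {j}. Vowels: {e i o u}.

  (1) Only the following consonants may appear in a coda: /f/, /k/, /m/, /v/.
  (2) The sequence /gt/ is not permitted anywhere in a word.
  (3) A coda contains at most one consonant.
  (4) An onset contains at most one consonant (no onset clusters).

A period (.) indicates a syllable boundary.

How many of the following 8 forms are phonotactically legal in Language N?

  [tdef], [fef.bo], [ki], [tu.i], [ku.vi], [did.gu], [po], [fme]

5

[tdef] — violates constraint 4: syllable 1 onset /td/ has 2 consonants (> 1) → phonotactically illegal
[fef.bo] — σ1 onset /f/, coda /f/ ok; σ2 onset /b/, coda /∅/ ok → phonotactically legal
[ki] — σ1 onset /k/, coda /∅/ ok → phonotactically legal
[tu.i] — σ1 onset /t/, coda /∅/ ok; σ2 onset /∅/, coda /∅/ ok → phonotactically legal
[ku.vi] — σ1 onset /k/, coda /∅/ ok; σ2 onset /v/, coda /∅/ ok → phonotactically legal
[did.gu] — violates constraint 1: syllable 1 coda contains /d/, which is not a licensed coda consonant → phonotactically illegal
[po] — σ1 onset /p/, coda /∅/ ok → phonotactically legal
[fme] — violates constraint 4: syllable 1 onset /fm/ has 2 consonants (> 1) → phonotactically illegal
Phonotactically legal: [fef.bo], [ki], [tu.i], [ku.vi], [po] → 5.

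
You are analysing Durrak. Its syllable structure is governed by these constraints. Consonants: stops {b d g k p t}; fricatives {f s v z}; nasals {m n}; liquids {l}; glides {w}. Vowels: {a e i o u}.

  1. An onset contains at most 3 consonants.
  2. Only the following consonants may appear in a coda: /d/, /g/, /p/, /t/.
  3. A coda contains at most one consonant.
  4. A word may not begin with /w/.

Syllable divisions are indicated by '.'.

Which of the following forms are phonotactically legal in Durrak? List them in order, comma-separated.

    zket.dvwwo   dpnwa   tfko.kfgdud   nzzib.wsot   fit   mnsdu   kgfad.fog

fit, kgfad.fog

zket.dvwwo — violates constraint 1: syllable 2 onset /dvww/ has 4 consonants (> 3) → phonotactically illegal
dpnwa — violates constraint 1: syllable 1 onset /dpnw/ has 4 consonants (> 3) → phonotactically illegal
tfko.kfgdud — violates constraint 1: syllable 2 onset /kfgd/ has 4 consonants (> 3) → phonotactically illegal
nzzib.wsot — violates constraint 2: syllable 1 coda contains /b/, which is not a licensed coda consonant → phonotactically illegal
fit — σ1 onset /f/, coda /t/ ok → phonotactically legal
mnsdu — violates constraint 1: syllable 1 onset /mnsd/ has 4 consonants (> 3) → phonotactically illegal
kgfad.fog — σ1 onset /kgf/ (3C), coda /d/ ok; σ2 onset /f/, coda /g/ ok → phonotactically legal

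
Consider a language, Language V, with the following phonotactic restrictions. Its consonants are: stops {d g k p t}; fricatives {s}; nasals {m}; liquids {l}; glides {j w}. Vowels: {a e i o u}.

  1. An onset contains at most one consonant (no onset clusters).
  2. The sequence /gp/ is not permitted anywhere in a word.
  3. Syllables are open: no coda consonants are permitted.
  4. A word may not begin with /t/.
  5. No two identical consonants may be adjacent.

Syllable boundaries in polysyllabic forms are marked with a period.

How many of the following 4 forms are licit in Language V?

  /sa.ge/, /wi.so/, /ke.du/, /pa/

/sa.ge/ — σ1 onset /s/, coda /∅/ ok; σ2 onset /g/, coda /∅/ ok → licit
/wi.so/ — σ1 onset /w/, coda /∅/ ok; σ2 onset /s/, coda /∅/ ok → licit
/ke.du/ — σ1 onset /k/, coda /∅/ ok; σ2 onset /d/, coda /∅/ ok → licit
/pa/ — σ1 onset /p/, coda /∅/ ok → licit
Licit: /sa.ge/, /wi.so/, /ke.du/, /pa/ → 4.

4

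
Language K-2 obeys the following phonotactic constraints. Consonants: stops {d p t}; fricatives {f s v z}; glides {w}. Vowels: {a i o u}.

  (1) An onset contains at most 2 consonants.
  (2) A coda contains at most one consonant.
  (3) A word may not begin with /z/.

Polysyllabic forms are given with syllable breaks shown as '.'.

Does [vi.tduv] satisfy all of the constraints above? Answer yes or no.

[vi.tduv] — σ1 onset /v/, coda /∅/ ok; σ2 onset /td/ (2C), coda /v/ ok → well-formed

yes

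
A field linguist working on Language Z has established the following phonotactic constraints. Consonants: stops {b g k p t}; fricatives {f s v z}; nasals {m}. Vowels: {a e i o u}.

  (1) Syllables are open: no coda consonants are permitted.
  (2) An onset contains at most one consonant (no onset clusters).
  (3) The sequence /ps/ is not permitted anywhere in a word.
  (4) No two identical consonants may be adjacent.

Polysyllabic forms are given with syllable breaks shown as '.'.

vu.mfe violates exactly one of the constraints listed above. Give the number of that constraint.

2

vu.mfe: syllable 2 onset /mf/ has 2 consonants (> 1).
This is a violation of constraint 2: "An onset contains at most one consonant (no onset clusters)."
The remaining constraints (1, 3, 4) are satisfied.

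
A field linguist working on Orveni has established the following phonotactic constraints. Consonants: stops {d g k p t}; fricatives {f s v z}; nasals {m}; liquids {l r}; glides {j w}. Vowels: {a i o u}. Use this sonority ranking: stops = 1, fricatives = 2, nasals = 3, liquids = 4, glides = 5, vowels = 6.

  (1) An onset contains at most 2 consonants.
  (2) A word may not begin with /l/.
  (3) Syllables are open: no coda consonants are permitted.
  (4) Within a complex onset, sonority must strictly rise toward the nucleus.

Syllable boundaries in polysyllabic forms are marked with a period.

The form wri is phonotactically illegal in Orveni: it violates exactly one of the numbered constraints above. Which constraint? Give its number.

4

wri: syllable 1 onset /wr/: /w/ (glide, 5) → /r/ (liquid, 4) does not rise.
This is a violation of constraint 4: "Within a complex onset, sonority must strictly rise toward the nucleus."
The remaining constraints (1, 2, 3) are satisfied.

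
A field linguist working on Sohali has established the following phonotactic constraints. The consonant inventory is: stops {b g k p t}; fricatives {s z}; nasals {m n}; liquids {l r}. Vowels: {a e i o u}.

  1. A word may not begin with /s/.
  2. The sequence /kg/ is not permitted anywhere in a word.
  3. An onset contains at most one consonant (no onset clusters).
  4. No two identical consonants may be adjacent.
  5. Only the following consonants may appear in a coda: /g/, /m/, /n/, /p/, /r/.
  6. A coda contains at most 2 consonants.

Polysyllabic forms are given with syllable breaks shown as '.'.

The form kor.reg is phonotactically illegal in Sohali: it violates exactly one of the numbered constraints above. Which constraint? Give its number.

4

kor.reg: adjacent identical consonants /rr/.
This is a violation of constraint 4: "No two identical consonants may be adjacent."
The remaining constraints (1, 2, 3, 5, 6) are satisfied.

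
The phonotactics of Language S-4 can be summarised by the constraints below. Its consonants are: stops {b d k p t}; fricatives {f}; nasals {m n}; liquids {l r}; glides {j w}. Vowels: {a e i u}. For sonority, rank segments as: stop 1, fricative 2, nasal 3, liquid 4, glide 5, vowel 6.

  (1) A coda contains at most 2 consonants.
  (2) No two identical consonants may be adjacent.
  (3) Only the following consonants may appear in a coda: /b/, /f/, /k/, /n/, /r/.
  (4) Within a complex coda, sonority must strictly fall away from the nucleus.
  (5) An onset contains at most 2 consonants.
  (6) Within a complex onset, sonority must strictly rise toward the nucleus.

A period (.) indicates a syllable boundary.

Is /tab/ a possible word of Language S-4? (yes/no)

/tab/ — σ1 onset /t/, coda /b/ ok → phonotactically legal

yes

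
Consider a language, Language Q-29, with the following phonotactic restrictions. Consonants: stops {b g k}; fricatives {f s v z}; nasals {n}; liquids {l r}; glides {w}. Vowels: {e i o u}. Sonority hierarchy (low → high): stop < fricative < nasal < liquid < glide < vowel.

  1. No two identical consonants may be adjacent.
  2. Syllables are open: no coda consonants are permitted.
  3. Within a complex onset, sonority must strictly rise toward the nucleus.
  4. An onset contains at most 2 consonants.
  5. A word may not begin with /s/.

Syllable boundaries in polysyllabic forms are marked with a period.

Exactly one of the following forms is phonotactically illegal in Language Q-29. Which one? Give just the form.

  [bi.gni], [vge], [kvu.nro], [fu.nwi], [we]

[vge]

[bi.gni] — σ1 onset /b/, coda /∅/ ok; σ2 onset /gn/ (1→3 rises), coda /∅/ ok → phonotactically legal
[vge] — violates constraint 3: syllable 1 onset /vg/: /v/ (fricative, 2) → /g/ (stop, 1) does not rise → phonotactically illegal
[kvu.nro] — σ1 onset /kv/ (1→2 rises), coda /∅/ ok; σ2 onset /nr/ (3→4 rises), coda /∅/ ok → phonotactically legal
[fu.nwi] — σ1 onset /f/, coda /∅/ ok; σ2 onset /nw/ (3→5 rises), coda /∅/ ok → phonotactically legal
[we] — σ1 onset /w/, coda /∅/ ok → phonotactically legal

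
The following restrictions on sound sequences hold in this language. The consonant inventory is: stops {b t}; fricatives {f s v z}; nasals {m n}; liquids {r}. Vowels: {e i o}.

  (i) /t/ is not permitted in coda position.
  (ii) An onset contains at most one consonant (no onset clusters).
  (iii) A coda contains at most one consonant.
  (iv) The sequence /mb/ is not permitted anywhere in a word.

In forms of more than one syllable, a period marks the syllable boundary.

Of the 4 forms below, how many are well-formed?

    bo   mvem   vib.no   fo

bo — σ1 onset /b/, coda /∅/ ok → well-formed
mvem — violates constraint (ii): syllable 1 onset /mv/ has 2 consonants (> 1) → ill-formed
vib.no — σ1 onset /v/, coda /b/ ok; σ2 onset /n/, coda /∅/ ok → well-formed
fo — σ1 onset /f/, coda /∅/ ok → well-formed
Well-formed: bo, vib.no, fo → 3.

3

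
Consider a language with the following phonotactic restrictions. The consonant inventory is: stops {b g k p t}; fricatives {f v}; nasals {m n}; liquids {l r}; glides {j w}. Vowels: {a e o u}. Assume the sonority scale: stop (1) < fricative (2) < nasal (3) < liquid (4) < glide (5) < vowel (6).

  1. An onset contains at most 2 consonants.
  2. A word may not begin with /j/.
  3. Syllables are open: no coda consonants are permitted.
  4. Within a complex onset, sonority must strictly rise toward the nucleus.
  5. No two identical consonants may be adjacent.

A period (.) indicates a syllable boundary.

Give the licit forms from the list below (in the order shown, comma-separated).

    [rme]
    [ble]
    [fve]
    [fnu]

[ble], [fnu]

[rme] — violates constraint 4: syllable 1 onset /rm/: /r/ (liquid, 4) → /m/ (nasal, 3) does not rise → illicit
[ble] — σ1 onset /bl/ (1→4 rises), coda /∅/ ok → licit
[fve] — violates constraint 4: syllable 1 onset /fv/: /f/ (fricative, 2) → /v/ (fricative, 2) does not rise → illicit
[fnu] — σ1 onset /fn/ (2→3 rises), coda /∅/ ok → licit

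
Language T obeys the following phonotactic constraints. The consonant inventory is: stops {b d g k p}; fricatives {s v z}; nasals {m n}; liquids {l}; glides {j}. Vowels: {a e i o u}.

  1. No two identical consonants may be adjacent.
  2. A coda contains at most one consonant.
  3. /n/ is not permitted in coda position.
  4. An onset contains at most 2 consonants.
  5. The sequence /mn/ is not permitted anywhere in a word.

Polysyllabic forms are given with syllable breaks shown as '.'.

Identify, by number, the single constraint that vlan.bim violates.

vlan.bim: syllable 1 coda contains /n/.
This is a violation of constraint 3: "/n/ is not permitted in coda position."
The remaining constraints (1, 2, 4, 5) are satisfied.

3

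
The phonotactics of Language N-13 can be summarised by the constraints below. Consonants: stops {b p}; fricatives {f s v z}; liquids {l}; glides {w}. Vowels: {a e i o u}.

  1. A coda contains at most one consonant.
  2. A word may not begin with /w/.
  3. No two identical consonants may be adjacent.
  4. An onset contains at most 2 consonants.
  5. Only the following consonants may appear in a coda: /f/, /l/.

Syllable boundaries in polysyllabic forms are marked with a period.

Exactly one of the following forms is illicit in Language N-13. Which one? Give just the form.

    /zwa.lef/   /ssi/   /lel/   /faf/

/ssi/

/zwa.lef/ — σ1 onset /zw/ (2C), coda /∅/ ok; σ2 onset /l/, coda /f/ ok → licit
/ssi/ — violates constraint 3: adjacent identical consonants /ss/ → illicit
/lel/ — σ1 onset /l/, coda /l/ ok → licit
/faf/ — σ1 onset /f/, coda /f/ ok → licit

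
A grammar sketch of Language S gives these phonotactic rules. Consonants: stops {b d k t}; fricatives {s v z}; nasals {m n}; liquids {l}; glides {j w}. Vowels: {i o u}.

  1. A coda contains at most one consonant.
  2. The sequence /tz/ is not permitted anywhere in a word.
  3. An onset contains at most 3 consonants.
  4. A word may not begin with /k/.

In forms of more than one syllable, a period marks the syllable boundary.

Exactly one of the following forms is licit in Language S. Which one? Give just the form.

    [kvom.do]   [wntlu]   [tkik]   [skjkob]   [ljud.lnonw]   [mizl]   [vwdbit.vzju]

[kvom.do] — violates constraint 4: word begins with /k/ → illicit
[wntlu] — violates constraint 3: syllable 1 onset /wntl/ has 4 consonants (> 3) → illicit
[tkik] — σ1 onset /tk/ (2C), coda /k/ ok → licit
[skjkob] — violates constraint 3: syllable 1 onset /skjk/ has 4 consonants (> 3) → illicit
[ljud.lnonw] — violates constraint 1: syllable 2 coda /nw/ has 2 consonants (> 1) → illicit
[mizl] — violates constraint 1: syllable 1 coda /zl/ has 2 consonants (> 1) → illicit
[vwdbit.vzju] — violates constraint 3: syllable 1 onset /vwdb/ has 4 consonants (> 3) → illicit

[tkik]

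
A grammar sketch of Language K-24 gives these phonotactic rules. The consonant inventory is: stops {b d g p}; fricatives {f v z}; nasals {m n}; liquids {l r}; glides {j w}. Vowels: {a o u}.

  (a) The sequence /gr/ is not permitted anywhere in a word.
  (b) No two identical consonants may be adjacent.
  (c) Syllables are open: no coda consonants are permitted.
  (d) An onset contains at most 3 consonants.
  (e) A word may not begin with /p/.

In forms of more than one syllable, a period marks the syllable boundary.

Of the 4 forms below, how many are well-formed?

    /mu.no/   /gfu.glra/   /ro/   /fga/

4

/mu.no/ — σ1 onset /m/, coda /∅/ ok; σ2 onset /n/, coda /∅/ ok → well-formed
/gfu.glra/ — σ1 onset /gf/ (2C), coda /∅/ ok; σ2 onset /glr/ (3C), coda /∅/ ok → well-formed
/ro/ — σ1 onset /r/, coda /∅/ ok → well-formed
/fga/ — σ1 onset /fg/ (2C), coda /∅/ ok → well-formed
Well-formed: /mu.no/, /gfu.glra/, /ro/, /fga/ → 4.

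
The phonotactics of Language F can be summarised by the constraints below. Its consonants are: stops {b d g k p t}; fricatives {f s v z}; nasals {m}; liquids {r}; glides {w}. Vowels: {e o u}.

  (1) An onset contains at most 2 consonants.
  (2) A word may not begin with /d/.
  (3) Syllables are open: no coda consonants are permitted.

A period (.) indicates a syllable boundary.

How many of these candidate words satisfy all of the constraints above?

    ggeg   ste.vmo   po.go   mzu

3

ggeg — violates constraint 3: syllable 1 coda /g/ has 1 consonant (> 0) → phonotactically illegal
ste.vmo — σ1 onset /st/ (2C), coda /∅/ ok; σ2 onset /vm/ (2C), coda /∅/ ok → phonotactically legal
po.go — σ1 onset /p/, coda /∅/ ok; σ2 onset /g/, coda /∅/ ok → phonotactically legal
mzu — σ1 onset /mz/ (2C), coda /∅/ ok → phonotactically legal
Phonotactically legal: ste.vmo, po.go, mzu → 3.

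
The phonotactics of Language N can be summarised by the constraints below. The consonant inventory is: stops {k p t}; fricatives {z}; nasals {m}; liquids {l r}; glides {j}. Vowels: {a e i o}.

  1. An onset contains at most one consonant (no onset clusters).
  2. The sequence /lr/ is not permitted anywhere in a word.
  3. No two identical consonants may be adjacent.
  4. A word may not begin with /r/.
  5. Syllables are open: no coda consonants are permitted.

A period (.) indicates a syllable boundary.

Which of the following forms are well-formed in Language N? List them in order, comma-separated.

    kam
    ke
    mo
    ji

ke, mo, ji

kam — violates constraint 5: syllable 1 coda /m/ has 1 consonant (> 0) → ill-formed
ke — σ1 onset /k/, coda /∅/ ok → well-formed
mo — σ1 onset /m/, coda /∅/ ok → well-formed
ji — σ1 onset /j/, coda /∅/ ok → well-formed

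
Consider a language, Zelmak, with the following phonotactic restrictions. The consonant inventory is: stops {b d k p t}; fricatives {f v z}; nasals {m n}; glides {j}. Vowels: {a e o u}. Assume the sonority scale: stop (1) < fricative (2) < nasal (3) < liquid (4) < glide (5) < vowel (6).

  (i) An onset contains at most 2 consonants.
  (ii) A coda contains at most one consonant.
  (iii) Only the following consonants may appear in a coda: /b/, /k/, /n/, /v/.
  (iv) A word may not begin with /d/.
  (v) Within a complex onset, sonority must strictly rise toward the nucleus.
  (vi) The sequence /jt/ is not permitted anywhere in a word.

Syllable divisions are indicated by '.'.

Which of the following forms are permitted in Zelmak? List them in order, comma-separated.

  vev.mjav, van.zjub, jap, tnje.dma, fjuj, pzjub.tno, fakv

vev.mjav, van.zjub

vev.mjav — σ1 onset /v/, coda /v/ ok; σ2 onset /mj/ (3→5 rises), coda /v/ ok → permitted
van.zjub — σ1 onset /v/, coda /n/ ok; σ2 onset /zj/ (2→5 rises), coda /b/ ok → permitted
jap — violates constraint (iii): syllable 1 coda contains /p/, which is not a licensed coda consonant → not permitted
tnje.dma — violates constraint (i): syllable 1 onset /tnj/ has 3 consonants (> 2) → not permitted
fjuj — violates constraint (iii): syllable 1 coda contains /j/, which is not a licensed coda consonant → not permitted
pzjub.tno — violates constraint (i): syllable 1 onset /pzj/ has 3 consonants (> 2) → not permitted
fakv — violates constraint (ii): syllable 1 coda /kv/ has 2 consonants (> 1) → not permitted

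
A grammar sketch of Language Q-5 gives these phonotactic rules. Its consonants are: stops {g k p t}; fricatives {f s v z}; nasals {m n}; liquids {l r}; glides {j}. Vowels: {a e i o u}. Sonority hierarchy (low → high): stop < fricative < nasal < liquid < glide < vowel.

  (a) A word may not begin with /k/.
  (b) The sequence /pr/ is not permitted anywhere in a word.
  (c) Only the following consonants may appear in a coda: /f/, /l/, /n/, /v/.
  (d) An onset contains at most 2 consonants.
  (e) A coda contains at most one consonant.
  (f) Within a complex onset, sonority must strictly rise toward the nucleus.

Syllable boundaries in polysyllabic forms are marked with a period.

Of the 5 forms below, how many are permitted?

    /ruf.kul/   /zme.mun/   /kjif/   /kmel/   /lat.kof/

2

/ruf.kul/ — σ1 onset /r/, coda /f/ ok; σ2 onset /k/, coda /l/ ok → permitted
/zme.mun/ — σ1 onset /zm/ (2→3 rises), coda /∅/ ok; σ2 onset /m/, coda /n/ ok → permitted
/kjif/ — violates constraint (a): word begins with /k/ → not permitted
/kmel/ — violates constraint (a): word begins with /k/ → not permitted
/lat.kof/ — violates constraint (c): syllable 1 coda contains /t/, which is not a licensed coda consonant → not permitted
Permitted: /ruf.kul/, /zme.mun/ → 2.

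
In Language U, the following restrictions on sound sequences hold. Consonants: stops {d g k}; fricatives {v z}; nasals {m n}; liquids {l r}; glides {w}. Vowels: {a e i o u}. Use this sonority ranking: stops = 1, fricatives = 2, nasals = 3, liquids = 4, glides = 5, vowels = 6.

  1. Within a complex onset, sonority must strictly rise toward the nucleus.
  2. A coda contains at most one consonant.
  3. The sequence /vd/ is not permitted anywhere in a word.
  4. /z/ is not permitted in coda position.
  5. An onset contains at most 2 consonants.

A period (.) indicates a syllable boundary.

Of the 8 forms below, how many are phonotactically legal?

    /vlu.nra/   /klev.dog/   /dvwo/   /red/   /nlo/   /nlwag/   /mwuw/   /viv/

5

/vlu.nra/ — σ1 onset /vl/ (2→4 rises), coda /∅/ ok; σ2 onset /nr/ (3→4 rises), coda /∅/ ok → phonotactically legal
/klev.dog/ — violates constraint 3: contains banned sequence /vd/ → phonotactically illegal
/dvwo/ — violates constraint 5: syllable 1 onset /dvw/ has 3 consonants (> 2) → phonotactically illegal
/red/ — σ1 onset /r/, coda /d/ ok → phonotactically legal
/nlo/ — σ1 onset /nl/ (3→4 rises), coda /∅/ ok → phonotactically legal
/nlwag/ — violates constraint 5: syllable 1 onset /nlw/ has 3 consonants (> 2) → phonotactically illegal
/mwuw/ — σ1 onset /mw/ (3→5 rises), coda /w/ ok → phonotactically legal
/viv/ — σ1 onset /v/, coda /v/ ok → phonotactically legal
Phonotactically legal: /vlu.nra/, /red/, /nlo/, /mwuw/, /viv/ → 5.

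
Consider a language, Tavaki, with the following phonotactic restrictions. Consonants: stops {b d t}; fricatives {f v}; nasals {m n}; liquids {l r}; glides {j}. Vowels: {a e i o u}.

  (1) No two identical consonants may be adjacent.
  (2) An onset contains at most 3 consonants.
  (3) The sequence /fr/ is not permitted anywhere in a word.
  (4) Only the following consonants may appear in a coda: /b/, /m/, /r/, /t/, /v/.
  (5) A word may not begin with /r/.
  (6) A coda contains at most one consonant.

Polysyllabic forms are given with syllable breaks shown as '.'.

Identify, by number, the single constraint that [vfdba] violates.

2

[vfdba]: syllable 1 onset /vfdb/ has 4 consonants (> 3).
This is a violation of constraint 2: "An onset contains at most 3 consonants."
The remaining constraints (1, 3, 4, 5, 6) are satisfied.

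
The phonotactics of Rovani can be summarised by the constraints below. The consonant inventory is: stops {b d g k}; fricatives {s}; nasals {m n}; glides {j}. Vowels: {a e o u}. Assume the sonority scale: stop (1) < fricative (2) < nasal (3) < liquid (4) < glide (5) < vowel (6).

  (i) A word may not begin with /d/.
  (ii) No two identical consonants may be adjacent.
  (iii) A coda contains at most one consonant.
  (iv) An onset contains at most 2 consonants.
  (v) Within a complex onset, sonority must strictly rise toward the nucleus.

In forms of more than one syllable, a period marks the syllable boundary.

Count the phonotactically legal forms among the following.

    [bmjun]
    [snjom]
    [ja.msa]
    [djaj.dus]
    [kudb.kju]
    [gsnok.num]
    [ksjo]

[bmjun] — violates constraint (iv): syllable 1 onset /bmj/ has 3 consonants (> 2) → phonotactically illegal
[snjom] — violates constraint (iv): syllable 1 onset /snj/ has 3 consonants (> 2) → phonotactically illegal
[ja.msa] — violates constraint (v): syllable 2 onset /ms/: /m/ (nasal, 3) → /s/ (fricative, 2) does not rise → phonotactically illegal
[djaj.dus] — violates constraint (i): word begins with /d/ → phonotactically illegal
[kudb.kju] — violates constraint (iii): syllable 1 coda /db/ has 2 consonants (> 1) → phonotactically illegal
[gsnok.num] — violates constraint (iv): syllable 1 onset /gsn/ has 3 consonants (> 2) → phonotactically illegal
[ksjo] — violates constraint (iv): syllable 1 onset /ksj/ has 3 consonants (> 2) → phonotactically illegal
No form is phonotactically legal → 0.

0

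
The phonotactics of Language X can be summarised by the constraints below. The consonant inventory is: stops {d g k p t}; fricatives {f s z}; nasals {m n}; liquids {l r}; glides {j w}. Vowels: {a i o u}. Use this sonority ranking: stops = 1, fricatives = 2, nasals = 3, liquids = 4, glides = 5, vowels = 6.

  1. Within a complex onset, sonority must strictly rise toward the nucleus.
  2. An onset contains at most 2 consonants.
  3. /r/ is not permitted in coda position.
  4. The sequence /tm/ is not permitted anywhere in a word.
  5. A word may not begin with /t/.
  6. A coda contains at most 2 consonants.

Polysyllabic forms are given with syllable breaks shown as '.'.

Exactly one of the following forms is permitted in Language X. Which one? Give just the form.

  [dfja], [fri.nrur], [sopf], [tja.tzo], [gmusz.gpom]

[sopf]

[dfja] — violates constraint 2: syllable 1 onset /dfj/ has 3 consonants (> 2) → not permitted
[fri.nrur] — violates constraint 3: syllable 2 coda contains /r/ → not permitted
[sopf] — σ1 onset /s/, coda /pf/ (2C) ok → permitted
[tja.tzo] — violates constraint 5: word begins with /t/ → not permitted
[gmusz.gpom] — violates constraint 1: syllable 2 onset /gp/: /g/ (stop, 1) → /p/ (stop, 1) does not rise → not permitted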